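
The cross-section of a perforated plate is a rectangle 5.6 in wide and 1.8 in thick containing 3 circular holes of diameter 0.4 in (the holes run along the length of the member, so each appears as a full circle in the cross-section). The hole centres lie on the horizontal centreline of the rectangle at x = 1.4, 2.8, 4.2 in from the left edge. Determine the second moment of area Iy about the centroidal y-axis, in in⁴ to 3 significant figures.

Iy ≈ 25.8 in⁴

Decompose the section into non-overlapping parts with the origin at the bottom-left of its bounding rectangle.
Plate: 5.6 × 1.8, A = 10.08 in², x = 2.8 in, Ī = 26.342 in⁴.
Hole 1 (subtracted): ⌀0.4, A = 0.12566 in², x = 1.4 in, Ī = 0.0012566 in⁴.
Hole 2 (subtracted): ⌀0.4, A = 0.12566 in², x = 2.8 in, Ī = 0.0012566 in⁴.
Hole 3 (subtracted): ⌀0.4, A = 0.12566 in², x = 4.2 in, Ī = 0.0012566 in⁴.
By symmetry the centroid is at mid-width, x̄ = 2.8 in.
Transfer each piece to the centroidal y-axis using Ī + A·d² with d = x − 2.8:
  plate: d = 0 in → contributes +26.342 in⁴
  hole 1: d = -1.4 in → contributes −0.24756 in⁴
  hole 2: d = 0 in → contributes −0.0012566 in⁴
  hole 3: d = 1.4 in → contributes −0.24756 in⁴
Total I = 25.846 in⁴.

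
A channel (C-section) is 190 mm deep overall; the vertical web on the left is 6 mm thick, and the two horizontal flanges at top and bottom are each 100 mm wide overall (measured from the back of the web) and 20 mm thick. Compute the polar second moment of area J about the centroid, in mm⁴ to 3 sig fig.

J ≈ 3.57 × 10⁷ mm⁴

Decompose the section into non-overlapping parts with the origin at the bottom-left of its bounding rectangle.
Web: 6 × 190, A = 1 140 mm², y = 95 mm, Ī = 3 429 500 mm⁴.
Top flange (beyond web): 94 × 20, A = 1 880 mm², y = 180 mm, Ī = 62 667 mm⁴.
Bottom flange (beyond web): 94 × 20, A = 1 880 mm², y = 10 mm, Ī = 62 667 mm⁴.
By symmetry the centroid is at mid-height, ȳ = 95 mm.
Transfer each piece to the centroidal x-axis using Ī + A·d² with d = y − 95:
  web: d = 0 mm → contributes +3 429 500 mm⁴
  top flange (beyond web): d = 85 mm → contributes +13 645 667 mm⁴
  bottom flange (beyond web): d = -85 mm → contributes +13 645 667 mm⁴
Total I = 30 720 833 mm⁴.
For the y-axis: x̄ = 41.367 mm.
Repeating about the centroidal y-axis gives I_y = 4 958 972 mm⁴.
Polar second moment: J = I_x + I_y = 35 679 805 mm⁴.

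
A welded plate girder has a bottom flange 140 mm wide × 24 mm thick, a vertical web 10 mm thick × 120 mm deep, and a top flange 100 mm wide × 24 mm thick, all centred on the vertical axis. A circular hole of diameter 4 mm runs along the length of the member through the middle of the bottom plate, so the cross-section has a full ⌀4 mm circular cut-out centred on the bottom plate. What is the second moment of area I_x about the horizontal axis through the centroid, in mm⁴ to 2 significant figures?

Split into non-overlapping primitives; take the origin at the lower-left of the bounding box.
Bottom plate: 140 × 24, A = 3 360 mm², y = 12 mm, Ī = 161 280 mm⁴.
Web plate: 10 × 120, A = 1 200 mm², y = 84 mm, Ī = 1 440 000 mm⁴.
Top plate: 100 × 24, A = 2 400 mm², y = 156 mm, Ī = 115 200 mm⁴.
Hole (subtracted): ⌀4, A = 12.57 mm², y = 12 mm, Ī = 12.57 mm⁴.
Centroid: ȳ = ΣA·y / ΣA = 74.18 mm.
Transfer each piece to the horizontal axis through the centroid using Ī + A·d² with d = y − 74.18:
  bottom plate: d = -62.18 mm → contributes +13 152 740 mm⁴
  web plate: d = 9.819 mm → contributes +1 555 690 mm⁴
  top plate: d = 81.82 mm → contributes +16 181 545 mm⁴
  hole: d = -62.18 mm → contributes −48 601 mm⁴
Total I = 30 841 374 mm⁴.

I_x ≈ 3.1 × 10⁷ mm⁴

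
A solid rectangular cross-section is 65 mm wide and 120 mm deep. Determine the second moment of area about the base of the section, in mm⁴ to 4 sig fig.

The section: 65 × 120, A = 7 800 mm², y = 60 mm, Ī = 9 360 000 mm⁴.
Transfer it to the bottom edge using Ī + A·d² with d = y − 0:
  the section: d = 60 mm → contributes +37 440 000 mm⁴
Total I = 37 440 000 mm⁴.

I_base ≈ 3.744 × 10⁷ mm⁴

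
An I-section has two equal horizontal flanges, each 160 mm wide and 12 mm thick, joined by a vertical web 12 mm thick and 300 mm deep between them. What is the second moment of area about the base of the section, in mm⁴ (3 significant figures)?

I_base ≈ 3.16 × 10⁸ mm⁴

Treat the section as a set of non-overlapping primitives; coordinates are from the bounding-box lower-left.
Bottom flange: 160 × 12, A = 1 920 mm², y = 6 mm, Ī = 23 040 mm⁴.
Web: 12 × 300, A = 3 600 mm², y = 162 mm, Ī = 27 000 000 mm⁴.
Top flange: 160 × 12, A = 1 920 mm², y = 318 mm, Ī = 23 040 mm⁴.
Transfer each piece to the base of the section using Ī + A·d² with d = y − 0:
  bottom flange: d = 6 mm → contributes +92 160 mm⁴
  web: d = 162 mm → contributes +121 478 400 mm⁴
  top flange: d = 318 mm → contributes +194 181 120 mm⁴
Total I = 315 751 680 mm⁴.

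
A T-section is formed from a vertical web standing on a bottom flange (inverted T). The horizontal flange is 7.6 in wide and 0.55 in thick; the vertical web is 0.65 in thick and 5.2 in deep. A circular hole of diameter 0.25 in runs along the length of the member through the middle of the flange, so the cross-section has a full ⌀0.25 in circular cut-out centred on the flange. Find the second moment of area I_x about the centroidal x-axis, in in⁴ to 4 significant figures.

Decompose the section into non-overlapping parts with the origin at the bottom-left of its bounding rectangle.
Flange: 7.6 × 0.55, A = 4.18 in², y = 0.275 in, Ī = 0.105371 in⁴.
Web: 0.65 × 5.2, A = 3.38 in², y = 3.15 in, Ī = 7.61627 in⁴.
Hole (subtracted): ⌀0.25, A = 0.0490874 in², y = 0.275 in, Ī = 0.000191748 in⁴.
Centroid: ȳ = ΣA·y / ΣA = 1.56878 in.
Transfer each piece to the centroidal x-axis using Ī + A·d² with d = y − 1.56878:
  flange: d = -1.29378 in → contributes +7.10218 in⁴
  web: d = 1.58122 in → contributes +16.0671 in⁴
  hole: d = -1.29378 in → contributes −0.082358 in⁴
Total I = 23.0869 in⁴.

I_x ≈ 23.09 in⁴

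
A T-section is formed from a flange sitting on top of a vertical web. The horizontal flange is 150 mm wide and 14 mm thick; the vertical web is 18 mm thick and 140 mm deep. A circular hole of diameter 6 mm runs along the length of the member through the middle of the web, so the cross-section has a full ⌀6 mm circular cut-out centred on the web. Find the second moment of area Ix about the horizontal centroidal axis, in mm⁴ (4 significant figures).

Decompose the section into non-overlapping parts with the origin at the bottom-left of its bounding rectangle.
Flange: 150 × 14, A = 2 100 mm², y = 147 mm, Ī = 34 300 mm⁴.
Web: 18 × 140, A = 2 520 mm², y = 70 mm, Ī = 4 116 000 mm⁴.
Hole (subtracted): ⌀6, A = 28.2743 mm², y = 70 mm, Ī = 63.6173 mm⁴.
Centroid: ȳ = ΣA·y / ΣA = 105.216 mm.
Transfer each piece to the horizontal centroidal axis using Ī + A·d² with d = y − 105.216:
  flange: d = 41.7845 mm → contributes +3 700 780 mm⁴
  web: d = -35.2155 mm → contributes +7 241 135 mm⁴
  hole: d = -35.2155 mm → contributes −35127.5 mm⁴
Total I = 10 906 787 mm⁴.

Ix ≈ 1.091 × 10⁷ mm⁴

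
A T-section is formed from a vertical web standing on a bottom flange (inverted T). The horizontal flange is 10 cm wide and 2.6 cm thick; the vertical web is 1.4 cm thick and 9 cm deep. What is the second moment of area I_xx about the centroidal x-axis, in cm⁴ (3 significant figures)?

Treat the section as a set of non-overlapping primitives; coordinates are from the bounding-box lower-left.
Flange: 10 × 2.6, A = 26 cm², y = 1.3 cm, Ī = 14.647 cm⁴.
Web: 1.4 × 9, A = 12.6 cm², y = 7.1 cm, Ī = 85.05 cm⁴.
Centroid: ȳ = ΣA·y / ΣA = 3.1933 cm.
Transfer each piece to the centroidal x-axis using Ī + A·d² with d = y − 3.1933:
  flange: d = -1.8933 cm → contributes +107.84 cm⁴
  web: d = 3.9067 cm → contributes +277.36 cm⁴
Total I = 385.2 cm⁴.

I_xx ≈ 385 cm⁴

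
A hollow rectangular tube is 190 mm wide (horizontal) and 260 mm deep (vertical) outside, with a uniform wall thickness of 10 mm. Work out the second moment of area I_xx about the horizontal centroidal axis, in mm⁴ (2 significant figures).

I_xx ≈ 8.2 × 10⁷ mm⁴

Treat the section as a set of non-overlapping primitives; coordinates are from the bounding-box lower-left.
Outer rectangle: 190 × 260, A = 49 400 mm², y = 130 mm, Ī = 278 286 667 mm⁴.
Inner void (subtracted): 170 × 240, A = 40 800 mm², y = 130 mm, Ī = 195 840 000 mm⁴.
By symmetry the centroid is at mid-height, ȳ = 130 mm.
All pieces are centred on the horizontal centroidal axis, so I = ΣĪ (holes subtracted) = 82 446 667 mm⁴.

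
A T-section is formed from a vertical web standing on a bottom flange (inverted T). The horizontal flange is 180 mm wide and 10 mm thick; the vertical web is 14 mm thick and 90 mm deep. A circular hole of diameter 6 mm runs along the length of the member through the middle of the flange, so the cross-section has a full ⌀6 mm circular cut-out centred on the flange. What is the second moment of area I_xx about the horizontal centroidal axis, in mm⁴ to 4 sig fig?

Split into non-overlapping primitives; take the origin at the lower-left of the bounding box.
Flange: 180 × 10, A = 1 800 mm², y = 5 mm, Ī = 15 000 mm⁴.
Web: 14 × 90, A = 1 260 mm², y = 55 mm, Ī = 850 500 mm⁴.
Hole (subtracted): ⌀6, A = 28.2743 mm², y = 5 mm, Ī = 63.6173 mm⁴.
Centroid: ȳ = ΣA·y / ΣA = 25.7802 mm.
Transfer each piece to the horizontal centroidal axis using Ī + A·d² with d = y − 25.7802:
  flange: d = -20.7802 mm → contributes +792 273 mm⁴
  web: d = 29.2198 mm → contributes +1 926 281 mm⁴
  hole: d = -20.7802 mm → contributes −12 273 mm⁴
Total I = 2 706 281 mm⁴.

I_xx ≈ 2.706 × 10⁶ mm⁴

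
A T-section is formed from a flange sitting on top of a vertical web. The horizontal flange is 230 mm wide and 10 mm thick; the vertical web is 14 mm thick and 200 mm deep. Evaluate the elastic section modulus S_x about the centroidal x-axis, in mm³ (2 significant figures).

Break the section into simple shapes (no overlaps), measuring from the bottom-left corner of the bounding box.
Flange: 230 × 10, A = 2 300 mm², y = 205 mm, Ī = 19 167 mm⁴.
Web: 14 × 200, A = 2 800 mm², y = 100 mm, Ī = 9 333 333 mm⁴.
Centroid: ȳ = ΣA·y / ΣA = 147.4 mm.
Transfer each piece to the centroidal x-axis using Ī + A·d² with d = y − 147.4:
  flange: d = 57.65 mm → contributes +7 662 488 mm⁴
  web: d = -47.35 mm → contributes +15 611 776 mm⁴
Total I = 23 274 265 mm⁴.
Extreme fibre distance c = 147.4 mm; S = I/c = 157 949 mm³.

S_x ≈ 1.6 × 10⁵ mm³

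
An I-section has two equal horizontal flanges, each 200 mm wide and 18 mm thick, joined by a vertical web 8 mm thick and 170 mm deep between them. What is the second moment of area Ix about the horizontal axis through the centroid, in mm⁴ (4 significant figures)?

Ix ≈ 6.709 × 10⁷ mm⁴

Decompose the section into non-overlapping parts with the origin at the bottom-left of its bounding rectangle.
Bottom flange: 200 × 18, A = 3 600 mm², y = 9 mm, Ī = 97 200 mm⁴.
Web: 8 × 170, A = 1 360 mm², y = 103 mm, Ī = 3 275 333 mm⁴.
Top flange: 200 × 18, A = 3 600 mm², y = 197 mm, Ī = 97 200 mm⁴.
By symmetry the centroid is at mid-height, ȳ = 103 mm.
Transfer each piece to the horizontal axis through the centroid using Ī + A·d² with d = y − 103:
  bottom flange: d = -94 mm → contributes +31 906 800 mm⁴
  web: d = 0 mm → contributes +3 275 333 mm⁴
  top flange: d = 94 mm → contributes +31 906 800 mm⁴
Total I = 67 088 933 mm⁴.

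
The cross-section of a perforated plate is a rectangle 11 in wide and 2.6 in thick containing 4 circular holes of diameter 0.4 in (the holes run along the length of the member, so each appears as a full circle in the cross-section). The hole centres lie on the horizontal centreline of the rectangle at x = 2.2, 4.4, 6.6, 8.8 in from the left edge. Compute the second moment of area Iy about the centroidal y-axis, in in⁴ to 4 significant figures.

Iy ≈ 285.3 in⁴

Split into non-overlapping primitives; take the origin at the lower-left of the bounding box.
Plate: 11 × 2.6, A = 28.6 in², x = 5.5 in, Ī = 288.383 in⁴.
Hole 1 (subtracted): ⌀0.4, A = 0.125664 in², x = 2.2 in, Ī = 0.00125664 in⁴.
Hole 2 (subtracted): ⌀0.4, A = 0.125664 in², x = 4.4 in, Ī = 0.00125664 in⁴.
Hole 3 (subtracted): ⌀0.4, A = 0.125664 in², x = 6.6 in, Ī = 0.00125664 in⁴.
Hole 4 (subtracted): ⌀0.4, A = 0.125664 in², x = 8.8 in, Ī = 0.00125664 in⁴.
By symmetry the centroid is at mid-width, x̄ = 5.5 in.
Transfer each piece to the centroidal y-axis using Ī + A·d² with d = x − 5.5:
  plate: d = 0 in → contributes +288.383 in⁴
  hole 1: d = -3.3 in → contributes −1.36973 in⁴
  hole 2: d = -1.1 in → contributes −0.15331 in⁴
  hole 3: d = 1.1 in → contributes −0.15331 in⁴
  hole 4: d = 3.3 in → contributes −1.36973 in⁴
Total I = 285.337 in⁴.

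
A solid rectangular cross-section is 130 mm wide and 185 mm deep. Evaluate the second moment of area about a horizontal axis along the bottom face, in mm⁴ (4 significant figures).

The section: 130 × 185, A = 24 050 mm², y = 92.5 mm, Ī = 68 592 604 mm⁴.
Transfer it to the bottom edge using Ī + A·d² with d = y − 0:
  the section: d = 92.5 mm → contributes +274 370 417 mm⁴
Total I = 274 370 417 mm⁴.

I_base ≈ 2.744 × 10⁸ mm⁴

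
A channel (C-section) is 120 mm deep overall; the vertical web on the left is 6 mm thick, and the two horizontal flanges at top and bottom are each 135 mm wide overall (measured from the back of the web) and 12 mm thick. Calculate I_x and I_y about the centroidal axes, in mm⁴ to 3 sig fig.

Split into non-overlapping primitives; take the origin at the lower-left of the bounding box.
Web: 6 × 120, A = 720 mm², y = 60 mm, Ī = 864 000 mm⁴.
Top flange (beyond web): 129 × 12, A = 1 548 mm², y = 114 mm, Ī = 18 576 mm⁴.
Bottom flange (beyond web): 129 × 12, A = 1 548 mm², y = 6 mm, Ī = 18 576 mm⁴.
By symmetry the centroid is at mid-height, ȳ = 60 mm.
Transfer each piece to the centroidal x-axis using Ī + A·d² with d = y − 60:
  web: d = 0 mm → contributes +864 000 mm⁴
  top flange (beyond web): d = 54 mm → contributes +4 532 544 mm⁴
  bottom flange (beyond web): d = -54 mm → contributes +4 532 544 mm⁴
Total I = 9 929 088 mm⁴.
For the y-axis: x̄ = 57.764 mm.
Repeating about the centroidal y-axis gives I_y = 6 957 076 mm⁴.

I_x ≈ 9.93 × 10⁶ mm⁴, I_y ≈ 6.96 × 10⁶ mm⁴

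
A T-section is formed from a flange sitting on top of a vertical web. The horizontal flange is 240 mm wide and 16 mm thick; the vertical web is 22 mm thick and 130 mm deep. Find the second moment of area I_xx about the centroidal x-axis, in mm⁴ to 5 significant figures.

I_xx ≈ 1.2845 × 10⁷ mm⁴

Decompose the section into non-overlapping parts with the origin at the bottom-left of its bounding rectangle.
Flange: 240 × 16, A = 3 840 mm², y = 138 mm, Ī = 81 920 mm⁴.
Web: 22 × 130, A = 2 860 mm², y = 65 mm, Ī = 4 027 833 mm⁴.
Centroid: ȳ = ΣA·y / ΣA = 106.8388 mm.
Transfer each piece to the centroidal x-axis using Ī + A·d² with d = y − 106.8388:
  flange: d = 31.16119 mm → contributes +3 810 637 mm⁴
  web: d = -41.83881 mm → contributes +9 034 222 mm⁴
Total I = 12 844 859 mm⁴.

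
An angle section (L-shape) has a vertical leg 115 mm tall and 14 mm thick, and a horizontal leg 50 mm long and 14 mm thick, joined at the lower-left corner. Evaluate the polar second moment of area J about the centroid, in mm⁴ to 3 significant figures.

J ≈ 3.08 × 10⁶ mm⁴

Break the section into simple shapes (no overlaps), measuring from the bottom-left corner of the bounding box.
Vertical leg: 14 × 115, A = 1 610 mm², y = 57.5 mm, Ī = 1 774 354 mm⁴.
Horizontal leg (remainder): 36 × 14, A = 504 mm², y = 7 mm, Ī = 8 232 mm⁴.
Centroid: ȳ = ΣA·y / ΣA = 45.46 mm.
Transfer each piece to the centroidal x-axis using Ī + A·d² with d = y − 45.46:
  vertical leg: d = 12.04 mm → contributes +2 007 732 mm⁴
  horizontal leg (remainder): d = -38.46 mm → contributes +753 745 mm⁴
Total I = 2 761 477 mm⁴.
For the y-axis: x̄ = 12.96 mm.
Repeating about the centroidal y-axis gives I_y = 320 629 mm⁴.
Polar second moment: J = I_x + I_y = 3 082 106 mm⁴.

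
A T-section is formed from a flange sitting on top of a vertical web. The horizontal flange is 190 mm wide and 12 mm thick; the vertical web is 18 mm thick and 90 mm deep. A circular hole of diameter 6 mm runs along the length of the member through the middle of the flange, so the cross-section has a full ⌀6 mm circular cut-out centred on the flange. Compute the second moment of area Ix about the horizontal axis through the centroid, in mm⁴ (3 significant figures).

Treat the section as a set of non-overlapping primitives; coordinates are from the bounding-box lower-left.
Flange: 190 × 12, A = 2 280 mm², y = 96 mm, Ī = 27 360 mm⁴.
Web: 18 × 90, A = 1 620 mm², y = 45 mm, Ī = 1 093 500 mm⁴.
Hole (subtracted): ⌀6, A = 28.274 mm², y = 96 mm, Ī = 63.617 mm⁴.
Centroid: ȳ = ΣA·y / ΣA = 74.661 mm.
Transfer each piece to the horizontal axis through the centroid using Ī + A·d² with d = y − 74.661:
  flange: d = 21.339 mm → contributes +1 065 596 mm⁴
  web: d = -29.661 mm → contributes +2 518 704 mm⁴
  hole: d = 21.339 mm → contributes −12 939 mm⁴
Total I = 3 571 362 mm⁴.

Ix ≈ 3.57 × 10⁶ mm⁴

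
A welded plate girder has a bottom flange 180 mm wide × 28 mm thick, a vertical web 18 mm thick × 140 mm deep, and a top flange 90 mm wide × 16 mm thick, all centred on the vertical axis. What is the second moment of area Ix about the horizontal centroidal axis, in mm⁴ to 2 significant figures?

Decompose the section into non-overlapping parts with the origin at the bottom-left of its bounding rectangle.
Bottom plate: 180 × 28, A = 5 040 mm², y = 14 mm, Ī = 329 280 mm⁴.
Web plate: 18 × 140, A = 2 520 mm², y = 98 mm, Ī = 4 116 000 mm⁴.
Top plate: 90 × 16, A = 1 440 mm², y = 176 mm, Ī = 30 720 mm⁴.
Centroid: ȳ = ΣA·y / ΣA = 63.44 mm.
Transfer each piece to the horizontal centroidal axis using Ī + A·d² with d = y − 63.44:
  bottom plate: d = -49.44 mm → contributes +12 648 621 mm⁴
  web plate: d = 34.56 mm → contributes +7 125 872 mm⁴
  top plate: d = 112.6 mm → contributes +18 275 165 mm⁴
Total I = 38 049 658 mm⁴.

Ix ≈ 3.8 × 10⁷ mm⁴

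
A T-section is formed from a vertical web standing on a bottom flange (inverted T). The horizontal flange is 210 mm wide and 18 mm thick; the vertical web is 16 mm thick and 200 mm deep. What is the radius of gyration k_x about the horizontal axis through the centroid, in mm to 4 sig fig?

k_x ≈ 67.03 mm

Break the section into simple shapes (no overlaps), measuring from the bottom-left corner of the bounding box.
Flange: 210 × 18, A = 3 780 mm², y = 9 mm, Ī = 102 060 mm⁴.
Web: 16 × 200, A = 3 200 mm², y = 118 mm, Ī = 10 666 667 mm⁴.
Centroid: ȳ = ΣA·y / ΣA = 58.9713 mm.
Transfer each piece to the horizontal axis through the centroid using Ī + A·d² with d = y − 58.9713:
  flange: d = -49.9713 mm → contributes +9 541 232 mm⁴
  web: d = 59.0287 mm → contributes +21 816 689 mm⁴
Total I = 31 357 921 mm⁴.
Radius of gyration: k = √(I/A) = √(31 357 921 / 6 980) = 67.0264 mm.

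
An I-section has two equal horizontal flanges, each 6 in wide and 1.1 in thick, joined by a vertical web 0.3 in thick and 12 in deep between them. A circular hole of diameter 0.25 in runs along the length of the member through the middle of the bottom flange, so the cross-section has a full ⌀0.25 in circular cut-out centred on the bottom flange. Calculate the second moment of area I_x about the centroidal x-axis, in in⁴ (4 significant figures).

Decompose the section into non-overlapping parts with the origin at the bottom-left of its bounding rectangle.
Bottom flange: 6 × 1.1, A = 6.6 in², y = 0.55 in, Ī = 0.6655 in⁴.
Web: 0.3 × 12, A = 3.6 in², y = 7.1 in, Ī = 43.2 in⁴.
Top flange: 6 × 1.1, A = 6.6 in², y = 13.65 in, Ī = 0.6655 in⁴.
Hole (subtracted): ⌀0.25, A = 0.0490874 in², y = 0.55 in, Ī = 0.000191748 in⁴.
Centroid: ȳ = ΣA·y / ΣA = 7.11919 in.
Transfer each piece to the centroidal x-axis using Ī + A·d² with d = y − 7.11919:
  bottom flange: d = -6.56919 in → contributes +285.484 in⁴
  web: d = -0.0191943 in → contributes +43.2013 in⁴
  top flange: d = 6.53081 in → contributes +282.165 in⁴
  hole: d = -6.56919 in → contributes −2.11852 in⁴
Total I = 608.732 in⁴.

I_x ≈ 608.7 in⁴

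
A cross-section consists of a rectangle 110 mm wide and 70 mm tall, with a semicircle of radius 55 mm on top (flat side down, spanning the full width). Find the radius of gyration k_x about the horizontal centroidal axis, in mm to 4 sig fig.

Decompose the section into non-overlapping parts with the origin at the bottom-left of its bounding rectangle.
Rectangular body: 110 × 70, A = 7 700 mm², y = 35 mm, Ī = 3 144 167 mm⁴.
Semicircular cap: semicircle r = 55, A = 4751.66 mm², y = 93.3427 mm, Ī = 1 004 345 mm⁴.
Centroid: ȳ = ΣA·y / ΣA = 57.2641 mm.
Transfer each piece to the horizontal centroidal axis using Ī + A·d² with d = y − 57.2641:
  rectangular body: d = -22.2641 mm → contributes +6 960 974 mm⁴
  semicircular cap: d = 36.0786 mm → contributes +7 189 430 mm⁴
Total I = 14 150 404 mm⁴.
Radius of gyration: k = √(I/A) = √(14 150 404 / 12451.7) = 33.7109 mm.

k_x ≈ 33.71 mm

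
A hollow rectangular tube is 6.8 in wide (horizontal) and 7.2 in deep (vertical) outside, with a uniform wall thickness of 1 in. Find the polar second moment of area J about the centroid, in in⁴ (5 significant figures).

J ≈ 296.00 in⁴

Decompose the section into non-overlapping parts with the origin at the bottom-left of its bounding rectangle.
Outer rectangle: 6.8 × 7.2, A = 48.96 in², y = 3.6 in, Ī = 211.5072 in⁴.
Inner void (subtracted): 4.8 × 5.2, A = 24.96 in², y = 3.6 in, Ī = 56.2432 in⁴.
By symmetry the centroid is at mid-height, ȳ = 3.6 in.
All pieces are centred on the centroidal x-axis, so I = ΣĪ (holes subtracted) = 155.264 in⁴.
Repeating about the centroidal y-axis gives I_y = 140.736 in⁴.
Polar second moment: J = I_x + I_y = 296 in⁴.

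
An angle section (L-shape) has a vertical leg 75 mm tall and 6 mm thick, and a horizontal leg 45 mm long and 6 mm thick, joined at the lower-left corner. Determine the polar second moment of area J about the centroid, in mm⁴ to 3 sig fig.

J ≈ 5.04 × 10⁵ mm⁴

Split into non-overlapping primitives; take the origin at the lower-left of the bounding box.
Vertical leg: 6 × 75, A = 450 mm², y = 37.5 mm, Ī = 210 938 mm⁴.
Horizontal leg (remainder): 39 × 6, A = 234 mm², y = 3 mm, Ī = 702 mm⁴.
Centroid: ȳ = ΣA·y / ΣA = 25.697 mm.
Transfer each piece to the centroidal x-axis using Ī + A·d² with d = y − 25.697:
  vertical leg: d = 11.803 mm → contributes +273 623 mm⁴
  horizontal leg (remainder): d = -22.697 mm → contributes +121 252 mm⁴
Total I = 394 875 mm⁴.
For the y-axis: x̄ = 10.697 mm.
Repeating about the centroidal y-axis gives I_y = 108 945 mm⁴.
Polar second moment: J = I_x + I_y = 503 821 mm⁴.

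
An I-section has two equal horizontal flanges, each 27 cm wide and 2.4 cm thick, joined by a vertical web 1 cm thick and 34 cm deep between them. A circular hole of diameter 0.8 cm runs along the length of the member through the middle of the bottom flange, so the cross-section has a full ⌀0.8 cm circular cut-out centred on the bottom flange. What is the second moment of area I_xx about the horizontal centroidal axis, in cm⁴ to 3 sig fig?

I_xx ≈ 4.61 × 10⁴ cm⁴

Decompose the section into non-overlapping parts with the origin at the bottom-left of its bounding rectangle.
Bottom flange: 27 × 2.4, A = 64.8 cm², y = 1.2 cm, Ī = 31.104 cm⁴.
Web: 1 × 34, A = 34 cm², y = 19.4 cm, Ī = 3275.3 cm⁴.
Top flange: 27 × 2.4, A = 64.8 cm², y = 37.6 cm, Ī = 31.104 cm⁴.
Hole (subtracted): ⌀0.8, A = 0.50265 cm², y = 1.2 cm, Ī = 0.020106 cm⁴.
Centroid: ȳ = ΣA·y / ΣA = 19.456 cm.
Transfer each piece to the horizontal centroidal axis using Ī + A·d² with d = y − 19.456:
  bottom flange: d = -18.256 cm → contributes +21 628 cm⁴
  web: d = -0.056091 cm → contributes +3275.4 cm⁴
  top flange: d = 18.144 cm → contributes +21 363 cm⁴
  hole: d = -18.256 cm → contributes −167.55 cm⁴
Total I = 46 099 cm⁴.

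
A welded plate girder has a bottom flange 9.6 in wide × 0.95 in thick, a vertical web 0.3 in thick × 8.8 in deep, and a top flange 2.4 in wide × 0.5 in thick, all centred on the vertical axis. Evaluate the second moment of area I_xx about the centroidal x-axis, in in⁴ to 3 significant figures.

Break the section into simple shapes (no overlaps), measuring from the bottom-left corner of the bounding box.
Bottom plate: 9.6 × 0.95, A = 9.12 in², y = 0.475 in, Ī = 0.6859 in⁴.
Web plate: 0.3 × 8.8, A = 2.64 in², y = 5.35 in, Ī = 17.037 in⁴.
Top plate: 2.4 × 0.5, A = 1.2 in², y = 10 in, Ī = 0.025 in⁴.
Centroid: ȳ = ΣA·y / ΣA = 2.35 in.
Transfer each piece to the centroidal x-axis using Ī + A·d² with d = y − 2.35:
  bottom plate: d = -1.875 in → contributes +32.748 in⁴
  web plate: d = 3 in → contributes +40.797 in⁴
  top plate: d = 7.65 in → contributes +70.252 in⁴
Total I = 143.8 in⁴.

I_xx ≈ 144 in⁴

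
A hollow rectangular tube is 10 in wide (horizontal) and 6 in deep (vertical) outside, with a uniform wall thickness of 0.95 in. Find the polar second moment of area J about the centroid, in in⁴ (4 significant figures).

Split into non-overlapping primitives; take the origin at the lower-left of the bounding box.
Outer rectangle: 10 × 6, A = 60 in², y = 3 in, Ī = 180 in⁴.
Inner void (subtracted): 8.1 × 4.1, A = 33.21 in², y = 3 in, Ī = 46.5217 in⁴.
By symmetry the centroid is at mid-height, ȳ = 3 in.
All pieces are centred on the centroidal x-axis, so I = ΣĪ (holes subtracted) = 133.478 in⁴.
Repeating about the centroidal y-axis gives I_y = 318.424 in⁴.
Polar second moment: J = I_x + I_y = 451.903 in⁴.

J ≈ 451.9 in⁴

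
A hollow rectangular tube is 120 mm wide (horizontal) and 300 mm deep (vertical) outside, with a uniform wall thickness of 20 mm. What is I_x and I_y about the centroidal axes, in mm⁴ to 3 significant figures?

Decompose the section into non-overlapping parts with the origin at the bottom-left of its bounding rectangle.
Outer rectangle: 120 × 300, A = 36 000 mm², y = 150 mm, Ī = 270 000 000 mm⁴.
Inner void (subtracted): 80 × 260, A = 20 800 mm², y = 150 mm, Ī = 117 173 333 mm⁴.
By symmetry the centroid is at mid-height, ȳ = 150 mm.
All pieces are centred on the centroidal x-axis, so I = ΣĪ (holes subtracted) = 152 826 667 mm⁴.
Repeating about the centroidal y-axis gives I_y = 32 106 667 mm⁴.

I_x ≈ 1.53 × 10⁸ mm⁴, I_y ≈ 3.21 × 10⁷ mm⁴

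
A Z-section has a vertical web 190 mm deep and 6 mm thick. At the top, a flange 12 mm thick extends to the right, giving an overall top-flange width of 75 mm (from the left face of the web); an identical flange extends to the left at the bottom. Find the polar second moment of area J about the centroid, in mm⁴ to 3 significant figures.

Treat the section as a set of non-overlapping primitives; coordinates are from the bounding-box lower-left.
Web: 6 × 190, A = 1 140 mm², y = 95 mm, Ī = 3 429 500 mm⁴.
Top flange (beyond web): 69 × 12, A = 828 mm², y = 184 mm, Ī = 9 936 mm⁴.
Bottom flange (beyond web): 69 × 12, A = 828 mm², y = 6 mm, Ī = 9 936 mm⁴.
Centroid: ȳ = ΣA·y / ΣA = 95 mm.
Transfer each piece to the centroidal x-axis using Ī + A·d² with d = y − 95:
  web: d = 0 mm → contributes +3 429 500 mm⁴
  top flange (beyond web): d = 89 mm → contributes +6 568 524 mm⁴
  bottom flange (beyond web): d = -89 mm → contributes +6 568 524 mm⁴
Total I = 16 566 548 mm⁴.
For the y-axis: x̄ = 72 mm.
Repeating about the centroidal y-axis gives I_y = 2 989 188 mm⁴.
Polar second moment: J = I_x + I_y = 19 555 736 mm⁴.

J ≈ 1.96 × 10⁷ mm⁴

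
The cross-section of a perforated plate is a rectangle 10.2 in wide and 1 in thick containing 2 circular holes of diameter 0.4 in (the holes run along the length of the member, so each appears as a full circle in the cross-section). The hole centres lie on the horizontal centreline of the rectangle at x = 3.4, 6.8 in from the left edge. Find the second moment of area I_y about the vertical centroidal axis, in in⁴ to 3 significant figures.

I_y ≈ 87.7 in⁴

Decompose the section into non-overlapping parts with the origin at the bottom-left of its bounding rectangle.
Plate: 10.2 × 1, A = 10.2 in², x = 5.1 in, Ī = 88.434 in⁴.
Hole 1 (subtracted): ⌀0.4, A = 0.12566 in², x = 3.4 in, Ī = 0.0012566 in⁴.
Hole 2 (subtracted): ⌀0.4, A = 0.12566 in², x = 6.8 in, Ī = 0.0012566 in⁴.
By symmetry the centroid is at mid-width, x̄ = 5.1 in.
Transfer each piece to the vertical centroidal axis using Ī + A·d² with d = x − 5.1:
  plate: d = 0 in → contributes +88.434 in⁴
  hole 1: d = -1.7 in → contributes −0.36442 in⁴
  hole 2: d = 1.7 in → contributes −0.36442 in⁴
Total I = 87.705 in⁴.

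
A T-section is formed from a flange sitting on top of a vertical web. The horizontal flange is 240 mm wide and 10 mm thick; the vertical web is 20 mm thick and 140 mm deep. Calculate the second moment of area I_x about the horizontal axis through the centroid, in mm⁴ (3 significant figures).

Split into non-overlapping primitives; take the origin at the lower-left of the bounding box.
Flange: 240 × 10, A = 2 400 mm², y = 145 mm, Ī = 20 000 mm⁴.
Web: 20 × 140, A = 2 800 mm², y = 70 mm, Ī = 4 573 333 mm⁴.
Centroid: ȳ = ΣA·y / ΣA = 104.62 mm.
Transfer each piece to the horizontal axis through the centroid using Ī + A·d² with d = y − 104.62:
  flange: d = 40.385 mm → contributes +3 934 201 mm⁴
  web: d = -34.615 mm → contributes +7 928 363 mm⁴
Total I = 11 862 564 mm⁴.

I_x ≈ 1.19 × 10⁷ mm⁴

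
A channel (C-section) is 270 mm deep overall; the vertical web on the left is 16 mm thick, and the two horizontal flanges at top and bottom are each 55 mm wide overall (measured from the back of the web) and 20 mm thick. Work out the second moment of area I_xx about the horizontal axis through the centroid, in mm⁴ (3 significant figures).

Treat the section as a set of non-overlapping primitives; coordinates are from the bounding-box lower-left.
Web: 16 × 270, A = 4 320 mm², y = 135 mm, Ī = 26 244 000 mm⁴.
Top flange (beyond web): 39 × 20, A = 780 mm², y = 260 mm, Ī = 26 000 mm⁴.
Bottom flange (beyond web): 39 × 20, A = 780 mm², y = 10 mm, Ī = 26 000 mm⁴.
By symmetry the centroid is at mid-height, ȳ = 135 mm.
Transfer each piece to the horizontal axis through the centroid using Ī + A·d² with d = y − 135:
  web: d = 0 mm → contributes +26 244 000 mm⁴
  top flange (beyond web): d = 125 mm → contributes +12 213 500 mm⁴
  bottom flange (beyond web): d = -125 mm → contributes +12 213 500 mm⁴
Total I = 50 671 000 mm⁴.

I_xx ≈ 5.07 × 10⁷ mm⁴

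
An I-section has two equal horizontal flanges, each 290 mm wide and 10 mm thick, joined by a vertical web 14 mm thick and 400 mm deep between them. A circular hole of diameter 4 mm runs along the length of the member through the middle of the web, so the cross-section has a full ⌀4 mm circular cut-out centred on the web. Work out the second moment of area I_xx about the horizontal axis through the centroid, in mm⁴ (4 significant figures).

I_xx ≈ 3.185 × 10⁸ mm⁴

Treat the section as a set of non-overlapping primitives; coordinates are from the bounding-box lower-left.
Bottom flange: 290 × 10, A = 2 900 mm², y = 5 mm, Ī = 24166.7 mm⁴.
Web: 14 × 400, A = 5 600 mm², y = 210 mm, Ī = 74 666 667 mm⁴.
Top flange: 290 × 10, A = 2 900 mm², y = 415 mm, Ī = 24166.7 mm⁴.
Hole (subtracted): ⌀4, A = 12.5664 mm², y = 210 mm, Ī = 12.5664 mm⁴.
By symmetry the centroid is at mid-height, ȳ = 210 mm.
Transfer each piece to the horizontal axis through the centroid using Ī + A·d² with d = y − 210:
  bottom flange: d = -205 mm → contributes +121 896 667 mm⁴
  web: d = 0 mm → contributes +74 666 667 mm⁴
  top flange: d = 205 mm → contributes +121 896 667 mm⁴
  hole: d = 0 mm → contributes −12.5664 mm⁴
Total I = 318 459 987 mm⁴.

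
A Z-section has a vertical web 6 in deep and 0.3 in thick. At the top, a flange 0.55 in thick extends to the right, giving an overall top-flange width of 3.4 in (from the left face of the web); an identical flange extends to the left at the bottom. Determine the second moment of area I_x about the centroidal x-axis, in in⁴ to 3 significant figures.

I_x ≈ 30.8 in⁴

Treat the section as a set of non-overlapping primitives; coordinates are from the bounding-box lower-left.
Web: 0.3 × 6, A = 1.8 in², y = 3 in, Ī = 5.4 in⁴.
Top flange (beyond web): 3.1 × 0.55, A = 1.705 in², y = 5.725 in, Ī = 0.04298 in⁴.
Bottom flange (beyond web): 3.1 × 0.55, A = 1.705 in², y = 0.275 in, Ī = 0.04298 in⁴.
Centroid: ȳ = ΣA·y / ΣA = 3 in.
Transfer each piece to the centroidal x-axis using Ī + A·d² with d = y − 3:
  web: d = 0 in → contributes +5.4 in⁴
  top flange (beyond web): d = 2.725 in → contributes +12.704 in⁴
  bottom flange (beyond web): d = -2.725 in → contributes +12.704 in⁴
Total I = 30.807 in⁴.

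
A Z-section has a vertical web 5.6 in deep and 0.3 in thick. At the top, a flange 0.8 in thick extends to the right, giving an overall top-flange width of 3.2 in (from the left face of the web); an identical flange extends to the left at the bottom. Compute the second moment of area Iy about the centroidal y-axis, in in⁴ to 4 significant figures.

Split into non-overlapping primitives; take the origin at the lower-left of the bounding box.
Web: 0.3 × 5.6, A = 1.68 in², x = 3.05 in, Ī = 0.0126 in⁴.
Top flange (beyond web): 2.9 × 0.8, A = 2.32 in², x = 4.65 in, Ī = 1.62593 in⁴.
Bottom flange (beyond web): 2.9 × 0.8, A = 2.32 in², x = 1.45 in, Ī = 1.62593 in⁴.
Centroid: x̄ = ΣA·x / ΣA = 3.05 in.
Transfer each piece to the centroidal y-axis using Ī + A·d² with d = x − 3.05:
  web: d = 0 in → contributes +0.0126 in⁴
  top flange (beyond web): d = 1.6 in → contributes +7.56513 in⁴
  bottom flange (beyond web): d = -1.6 in → contributes +7.56513 in⁴
Total I = 15.1429 in⁴.

Iy ≈ 15.14 in⁴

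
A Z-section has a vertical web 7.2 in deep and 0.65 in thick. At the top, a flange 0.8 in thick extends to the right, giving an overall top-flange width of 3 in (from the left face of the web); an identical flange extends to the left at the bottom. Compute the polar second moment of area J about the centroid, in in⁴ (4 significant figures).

J ≈ 69.28 in⁴

Decompose the section into non-overlapping parts with the origin at the bottom-left of its bounding rectangle.
Web: 0.65 × 7.2, A = 4.68 in², y = 3.6 in, Ī = 20.2176 in⁴.
Top flange (beyond web): 2.35 × 0.8, A = 1.88 in², y = 6.8 in, Ī = 0.100267 in⁴.
Bottom flange (beyond web): 2.35 × 0.8, A = 1.88 in², y = 0.4 in, Ī = 0.100267 in⁴.
Centroid: ȳ = ΣA·y / ΣA = 3.6 in.
Transfer each piece to the centroidal x-axis using Ī + A·d² with d = y − 3.6:
  web: d = 0 in → contributes +20.2176 in⁴
  top flange (beyond web): d = 3.2 in → contributes +19.3515 in⁴
  bottom flange (beyond web): d = -3.2 in → contributes +19.3515 in⁴
Total I = 58.9205 in⁴.
For the y-axis: x̄ = 2.675 in.
Repeating about the centroidal y-axis gives I_y = 10.3552 in⁴.
Polar second moment: J = I_x + I_y = 69.2757 in⁴.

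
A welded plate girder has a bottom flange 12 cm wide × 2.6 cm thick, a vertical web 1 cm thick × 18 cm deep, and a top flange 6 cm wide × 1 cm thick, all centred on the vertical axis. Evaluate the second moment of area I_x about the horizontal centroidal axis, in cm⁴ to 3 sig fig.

I_x ≈ 3090 cm⁴

Split into non-overlapping primitives; take the origin at the lower-left of the bounding box.
Bottom plate: 12 × 2.6, A = 31.2 cm², y = 1.3 cm, Ī = 17.576 cm⁴.
Web plate: 1 × 18, A = 18 cm², y = 11.6 cm, Ī = 486 cm⁴.
Top plate: 6 × 1, A = 6 cm², y = 21.1 cm, Ī = 0.5 cm⁴.
Centroid: ȳ = ΣA·y / ΣA = 6.8109 cm.
Transfer each piece to the horizontal centroidal axis using Ī + A·d² with d = y − 6.8109:
  bottom plate: d = -5.5109 cm → contributes +965.11 cm⁴
  web plate: d = 4.7891 cm → contributes +898.84 cm⁴
  top plate: d = 14.289 cm → contributes +1225.6 cm⁴
Total I = 3089.5 cm⁴.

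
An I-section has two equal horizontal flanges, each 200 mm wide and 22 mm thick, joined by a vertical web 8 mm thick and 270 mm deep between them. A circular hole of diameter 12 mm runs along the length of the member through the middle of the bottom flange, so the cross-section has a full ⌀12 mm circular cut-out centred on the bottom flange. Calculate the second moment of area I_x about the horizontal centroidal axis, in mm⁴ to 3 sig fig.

I_x ≈ 1.99 × 10⁸ mm⁴

Break the section into simple shapes (no overlaps), measuring from the bottom-left corner of the bounding box.
Bottom flange: 200 × 22, A = 4 400 mm², y = 11 mm, Ī = 177 467 mm⁴.
Web: 8 × 270, A = 2 160 mm², y = 157 mm, Ī = 13 122 000 mm⁴.
Top flange: 200 × 22, A = 4 400 mm², y = 303 mm, Ī = 177 467 mm⁴.
Hole (subtracted): ⌀12, A = 113.1 mm², y = 11 mm, Ī = 1017.9 mm⁴.
Centroid: ȳ = ΣA·y / ΣA = 158.52 mm.
Transfer each piece to the horizontal centroidal axis using Ī + A·d² with d = y − 158.52:
  bottom flange: d = -147.52 mm → contributes +95 933 911 mm⁴
  web: d = -1.5223 mm → contributes +13 127 006 mm⁴
  top flange: d = 144.48 mm → contributes +92 022 216 mm⁴
  hole: d = -147.52 mm → contributes −2 462 336 mm⁴
Total I = 198 620 796 mm⁴.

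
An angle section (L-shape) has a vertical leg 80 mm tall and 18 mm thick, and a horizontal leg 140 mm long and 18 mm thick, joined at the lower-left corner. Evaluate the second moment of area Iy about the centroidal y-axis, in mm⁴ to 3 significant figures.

Treat the section as a set of non-overlapping primitives; coordinates are from the bounding-box lower-left.
Vertical leg: 18 × 80, A = 1 440 mm², x = 9 mm, Ī = 38 880 mm⁴.
Horizontal leg (remainder): 122 × 18, A = 2 196 mm², x = 79 mm, Ī = 2 723 772 mm⁴.
Centroid: x̄ = ΣA·x / ΣA = 51.277 mm.
Transfer each piece to the centroidal y-axis using Ī + A·d² with d = x − 51.277:
  vertical leg: d = -42.277 mm → contributes +2 612 684 mm⁴
  horizontal leg (remainder): d = 27.723 mm → contributes +4 411 512 mm⁴
Total I = 7 024 197 mm⁴.

Iy ≈ 7.02 × 10⁶ mm⁴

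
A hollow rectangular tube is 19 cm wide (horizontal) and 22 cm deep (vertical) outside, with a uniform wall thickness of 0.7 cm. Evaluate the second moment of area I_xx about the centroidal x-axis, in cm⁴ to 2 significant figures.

Split into non-overlapping primitives; take the origin at the lower-left of the bounding box.
Outer rectangle: 19 × 22, A = 418 cm², y = 11 cm, Ī = 16 859 cm⁴.
Inner void (subtracted): 17.6 × 20.6, A = 362.6 cm², y = 11 cm, Ī = 12 821 cm⁴.
By symmetry the centroid is at mid-height, ȳ = 11 cm.
All pieces are centred on the centroidal x-axis, so I = ΣĪ (holes subtracted) = 4 038 cm⁴.

I_xx ≈ 4000 cm⁴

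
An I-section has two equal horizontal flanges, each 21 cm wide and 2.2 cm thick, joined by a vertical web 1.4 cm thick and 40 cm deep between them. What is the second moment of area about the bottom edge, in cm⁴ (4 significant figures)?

I_base ≈ 1.218 × 10⁵ cm⁴

Treat the section as a set of non-overlapping primitives; coordinates are from the bounding-box lower-left.
Bottom flange: 21 × 2.2, A = 46.2 cm², y = 1.1 cm, Ī = 18.634 cm⁴.
Web: 1.4 × 40, A = 56 cm², y = 22.2 cm, Ī = 7466.67 cm⁴.
Top flange: 21 × 2.2, A = 46.2 cm², y = 43.3 cm, Ī = 18.634 cm⁴.
Transfer each piece to the bottom edge using Ī + A·d² with d = y − 0:
  bottom flange: d = 1.1 cm → contributes +74.536 cm⁴
  web: d = 22.2 cm → contributes +35065.7 cm⁴
  top flange: d = 43.3 cm → contributes +86638.6 cm⁴
Total I = 121 779 cm⁴.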